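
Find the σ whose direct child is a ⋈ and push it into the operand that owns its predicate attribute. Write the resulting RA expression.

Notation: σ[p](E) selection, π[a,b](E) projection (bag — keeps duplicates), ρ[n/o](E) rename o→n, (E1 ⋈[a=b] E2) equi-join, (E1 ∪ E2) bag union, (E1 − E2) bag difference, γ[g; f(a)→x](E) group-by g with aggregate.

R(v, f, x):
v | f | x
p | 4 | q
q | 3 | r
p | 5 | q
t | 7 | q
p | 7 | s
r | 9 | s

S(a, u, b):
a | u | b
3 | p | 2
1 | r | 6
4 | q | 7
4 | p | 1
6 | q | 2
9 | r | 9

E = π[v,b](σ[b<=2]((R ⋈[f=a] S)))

σ filters on b, owned by the right side.
E' = π[v,b]((R ⋈[f=a] σ[b<=2](S)))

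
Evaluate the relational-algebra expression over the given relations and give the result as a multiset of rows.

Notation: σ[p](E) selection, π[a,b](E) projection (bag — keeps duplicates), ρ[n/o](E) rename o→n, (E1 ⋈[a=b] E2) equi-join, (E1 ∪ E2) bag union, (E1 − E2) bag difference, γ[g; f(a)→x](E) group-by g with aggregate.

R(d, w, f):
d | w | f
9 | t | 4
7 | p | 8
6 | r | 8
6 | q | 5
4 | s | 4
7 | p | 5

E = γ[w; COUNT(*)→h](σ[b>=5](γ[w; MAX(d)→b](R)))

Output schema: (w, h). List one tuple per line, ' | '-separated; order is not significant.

Per-node cardinality:
  R → 6
  γ[w; MAX(d)→b](R) → 5
  σ[b>=5](γ[w; MAX(d)→b](R)) → 4
  γ[w; COUNT(*)→h](σ[b>=5](γ[w; MAX(d)→b](R))) → 4

== RESULT ==
w | h
p | 1
q | 1
r | 1
t | 1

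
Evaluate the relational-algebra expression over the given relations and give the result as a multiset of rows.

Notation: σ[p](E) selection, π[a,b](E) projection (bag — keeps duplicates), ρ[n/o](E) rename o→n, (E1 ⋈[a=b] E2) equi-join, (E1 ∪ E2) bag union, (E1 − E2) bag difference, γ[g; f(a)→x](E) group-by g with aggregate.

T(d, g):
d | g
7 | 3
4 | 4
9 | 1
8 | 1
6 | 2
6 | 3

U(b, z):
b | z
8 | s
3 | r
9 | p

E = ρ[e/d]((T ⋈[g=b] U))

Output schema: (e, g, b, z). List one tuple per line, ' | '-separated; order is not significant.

Per-node cardinality:
  T → 6
  U → 3
  (T ⋈[g=b] U) → 2
  ρ[e/d]((T ⋈[g=b] U)) → 2

== RESULT ==
e | g | b | z
6 | 3 | 3 | r
7 | 3 | 3 | r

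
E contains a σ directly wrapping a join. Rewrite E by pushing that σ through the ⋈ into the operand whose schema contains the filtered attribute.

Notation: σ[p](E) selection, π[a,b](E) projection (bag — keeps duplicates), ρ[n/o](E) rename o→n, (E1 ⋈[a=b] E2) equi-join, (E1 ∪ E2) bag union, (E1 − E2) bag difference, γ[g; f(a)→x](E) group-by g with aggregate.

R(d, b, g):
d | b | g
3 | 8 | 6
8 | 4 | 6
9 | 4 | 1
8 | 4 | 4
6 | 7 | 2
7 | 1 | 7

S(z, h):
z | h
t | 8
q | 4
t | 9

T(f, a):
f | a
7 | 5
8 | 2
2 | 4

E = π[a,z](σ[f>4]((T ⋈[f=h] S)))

σ filters on f, owned by the left side.
E' = π[a,z]((σ[f>4](T) ⋈[f=h] S))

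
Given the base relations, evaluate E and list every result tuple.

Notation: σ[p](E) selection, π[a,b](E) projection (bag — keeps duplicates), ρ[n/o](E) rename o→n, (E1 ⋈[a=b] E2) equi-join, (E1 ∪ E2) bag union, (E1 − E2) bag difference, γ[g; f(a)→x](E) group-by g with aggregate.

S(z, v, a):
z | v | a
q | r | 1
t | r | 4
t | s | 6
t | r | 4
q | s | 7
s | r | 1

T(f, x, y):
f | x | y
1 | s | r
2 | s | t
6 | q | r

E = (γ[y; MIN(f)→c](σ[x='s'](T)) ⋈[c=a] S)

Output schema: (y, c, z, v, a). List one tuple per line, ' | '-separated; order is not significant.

Row counts bottom-up:
  T → 3
  σ[x='s'](T) → 2
  γ[y; MIN(f)→c](σ[x='s'](T)) → 2
  S → 6
  (γ[y; MIN(f)→c](σ[x='s'](T)) ⋈[c=a] S) → 2

== RESULT ==
y | c | z | v | a
r | 1 | q | r | 1
r | 1 | s | r | 1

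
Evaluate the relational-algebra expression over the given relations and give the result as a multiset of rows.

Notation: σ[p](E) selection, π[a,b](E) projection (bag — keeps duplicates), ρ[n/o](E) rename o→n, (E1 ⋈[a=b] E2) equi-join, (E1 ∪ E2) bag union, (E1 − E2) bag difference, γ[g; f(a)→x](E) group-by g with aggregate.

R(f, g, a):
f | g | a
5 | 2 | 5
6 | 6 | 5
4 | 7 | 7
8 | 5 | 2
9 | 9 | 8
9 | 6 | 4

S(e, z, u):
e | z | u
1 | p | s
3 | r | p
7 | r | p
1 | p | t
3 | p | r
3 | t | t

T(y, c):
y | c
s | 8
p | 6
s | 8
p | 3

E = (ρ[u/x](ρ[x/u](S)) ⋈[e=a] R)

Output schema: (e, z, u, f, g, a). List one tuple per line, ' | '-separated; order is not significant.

Subexpression sizes:
  S → 6
  ρ[x/u](S) → 6
  ρ[u/x](ρ[x/u](S)) → 6
  R → 6
  (ρ[u/x](ρ[x/u](S)) ⋈[e=a] R) → 1

== RESULT ==
e | z | u | f | g | a
7 | r | p | 4 | 7 | 7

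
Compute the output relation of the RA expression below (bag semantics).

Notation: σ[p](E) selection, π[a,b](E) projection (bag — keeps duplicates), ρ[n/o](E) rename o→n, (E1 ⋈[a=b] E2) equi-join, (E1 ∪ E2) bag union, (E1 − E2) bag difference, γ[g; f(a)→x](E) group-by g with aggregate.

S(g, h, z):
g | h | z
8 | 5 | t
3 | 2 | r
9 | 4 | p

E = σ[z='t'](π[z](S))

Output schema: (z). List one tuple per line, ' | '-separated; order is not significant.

Per-node cardinality:
  S → 3
  π[z](S) → 3
  σ[z='t'](π[z](S)) → 1

== RESULT ==
z
t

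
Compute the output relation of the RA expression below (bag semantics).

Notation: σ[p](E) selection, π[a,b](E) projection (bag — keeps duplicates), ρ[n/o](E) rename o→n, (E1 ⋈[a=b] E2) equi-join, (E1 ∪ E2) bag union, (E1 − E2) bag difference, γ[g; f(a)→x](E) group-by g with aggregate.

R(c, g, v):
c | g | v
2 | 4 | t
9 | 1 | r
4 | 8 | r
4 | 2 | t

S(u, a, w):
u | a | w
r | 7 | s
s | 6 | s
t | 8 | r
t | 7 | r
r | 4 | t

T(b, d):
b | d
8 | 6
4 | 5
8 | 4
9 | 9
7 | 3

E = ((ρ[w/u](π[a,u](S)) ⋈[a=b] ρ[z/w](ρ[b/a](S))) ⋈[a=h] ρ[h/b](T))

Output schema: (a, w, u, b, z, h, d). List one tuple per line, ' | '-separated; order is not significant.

Per-node cardinality:
  S → 5
  π[a,u](S) → 5
  ρ[w/u](π[a,u](S)) → 5
  S → 5
  ρ[b/a](S) → 5
  ρ[z/w](ρ[b/a](S)) → 5
  (ρ[w/u](π[a,u](S)) ⋈[a=b] ρ[z/w](ρ[b/a](S))) → 7
  T → 5
  ρ[h/b](T) → 5
  ((ρ[w/u](π[a,u](S)) ⋈[a=b] ρ[z/w](ρ[b/a](S))) ⋈[a=h] ρ[h/b](T)) → 7

== RESULT ==
a | w | u | b | z | h | d
4 | r | r | 4 | t | 4 | 5
7 | r | r | 7 | s | 7 | 3
7 | r | t | 7 | r | 7 | 3
7 | t | r | 7 | s | 7 | 3
7 | t | t | 7 | r | 7 | 3
8 | t | t | 8 | r | 8 | 4
8 | t | t | 8 | r | 8 | 6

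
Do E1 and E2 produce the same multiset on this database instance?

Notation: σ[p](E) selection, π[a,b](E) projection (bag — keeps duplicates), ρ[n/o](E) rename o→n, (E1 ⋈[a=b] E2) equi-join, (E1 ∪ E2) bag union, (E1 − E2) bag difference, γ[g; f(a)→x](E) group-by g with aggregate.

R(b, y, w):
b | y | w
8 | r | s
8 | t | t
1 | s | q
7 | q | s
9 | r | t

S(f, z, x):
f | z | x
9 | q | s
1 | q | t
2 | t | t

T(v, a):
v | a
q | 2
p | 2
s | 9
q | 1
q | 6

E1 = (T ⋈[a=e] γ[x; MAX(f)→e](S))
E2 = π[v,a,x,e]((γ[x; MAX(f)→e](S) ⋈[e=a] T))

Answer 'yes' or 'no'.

E1 row counts bottom-up:
  T → 5
  S → 3
  γ[x; MAX(f)→e](S) → 2
  (T ⋈[a=e] γ[x; MAX(f)→e](S)) → 3
E2 row counts bottom-up:
  S → 3
  γ[x; MAX(f)→e](S) → 2
  T → 5
  (γ[x; MAX(f)→e](S) ⋈[e=a] T) → 3
  π[v,a,x,e]((γ[x; MAX(f)→e](S) ⋈[e=a] T)) → 3

E1 and E2 produce the same multiset:
v | a | x | e
p | 2 | t | 2
q | 2 | t | 2
s | 9 | s | 9

yes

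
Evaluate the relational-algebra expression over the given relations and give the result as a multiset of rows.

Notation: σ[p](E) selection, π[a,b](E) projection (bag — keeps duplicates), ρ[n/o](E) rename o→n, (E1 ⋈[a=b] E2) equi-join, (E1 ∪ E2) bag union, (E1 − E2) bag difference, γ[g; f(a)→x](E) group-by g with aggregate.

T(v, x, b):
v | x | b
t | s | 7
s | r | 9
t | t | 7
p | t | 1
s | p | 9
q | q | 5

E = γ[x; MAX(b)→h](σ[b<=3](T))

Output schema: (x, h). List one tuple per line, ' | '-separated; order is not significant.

Per-node cardinality:
  T → 6
  σ[b<=3](T) → 1
  γ[x; MAX(b)→h](σ[b<=3](T)) → 1

== RESULT ==
x | h
t | 1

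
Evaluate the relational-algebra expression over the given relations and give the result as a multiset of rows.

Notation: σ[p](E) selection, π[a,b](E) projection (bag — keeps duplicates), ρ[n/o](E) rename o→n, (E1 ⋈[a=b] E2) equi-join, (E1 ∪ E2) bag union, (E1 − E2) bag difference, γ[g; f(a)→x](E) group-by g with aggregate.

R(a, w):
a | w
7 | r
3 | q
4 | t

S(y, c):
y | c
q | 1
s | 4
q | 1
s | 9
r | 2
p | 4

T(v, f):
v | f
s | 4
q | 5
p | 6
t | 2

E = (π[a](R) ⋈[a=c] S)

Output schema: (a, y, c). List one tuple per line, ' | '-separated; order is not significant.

Stepwise |·|:
  R → 3
  π[a](R) → 3
  S → 6
  (π[a](R) ⋈[a=c] S) → 2

== RESULT ==
a | y | c
4 | p | 4
4 | s | 4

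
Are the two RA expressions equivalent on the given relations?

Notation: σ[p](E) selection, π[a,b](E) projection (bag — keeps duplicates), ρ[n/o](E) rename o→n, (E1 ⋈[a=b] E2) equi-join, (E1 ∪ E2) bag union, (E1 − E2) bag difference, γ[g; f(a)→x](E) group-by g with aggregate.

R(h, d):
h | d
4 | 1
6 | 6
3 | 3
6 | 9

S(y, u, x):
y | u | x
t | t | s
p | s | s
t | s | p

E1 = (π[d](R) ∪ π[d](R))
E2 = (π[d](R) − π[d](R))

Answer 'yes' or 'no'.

E1 row counts bottom-up:
  R → 4
  π[d](R) → 4
  R → 4
  π[d](R) → 4
  (π[d](R) ∪ π[d](R)) → 8
E2 row counts bottom-up:
  R → 4
  π[d](R) → 4
  R → 4
  π[d](R) → 4
  (π[d](R) − π[d](R)) → 0

E1 result:
d
1
1
3
3
6
6
9
9
E2 result:
d
(0 rows)
Witness: (6,) appears 2× in E1 but 0× in E2.

no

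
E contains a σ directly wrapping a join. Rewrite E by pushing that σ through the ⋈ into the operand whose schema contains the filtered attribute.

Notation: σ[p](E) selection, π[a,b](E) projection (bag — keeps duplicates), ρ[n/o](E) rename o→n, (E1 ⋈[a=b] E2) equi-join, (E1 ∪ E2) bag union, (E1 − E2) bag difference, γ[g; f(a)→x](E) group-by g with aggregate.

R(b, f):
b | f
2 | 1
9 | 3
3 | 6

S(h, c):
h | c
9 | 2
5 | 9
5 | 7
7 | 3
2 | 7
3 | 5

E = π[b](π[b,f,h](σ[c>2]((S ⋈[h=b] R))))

σ filters on c, owned by the left side.
E' = π[b](π[b,f,h]((σ[c>2](S) ⋈[h=b] R)))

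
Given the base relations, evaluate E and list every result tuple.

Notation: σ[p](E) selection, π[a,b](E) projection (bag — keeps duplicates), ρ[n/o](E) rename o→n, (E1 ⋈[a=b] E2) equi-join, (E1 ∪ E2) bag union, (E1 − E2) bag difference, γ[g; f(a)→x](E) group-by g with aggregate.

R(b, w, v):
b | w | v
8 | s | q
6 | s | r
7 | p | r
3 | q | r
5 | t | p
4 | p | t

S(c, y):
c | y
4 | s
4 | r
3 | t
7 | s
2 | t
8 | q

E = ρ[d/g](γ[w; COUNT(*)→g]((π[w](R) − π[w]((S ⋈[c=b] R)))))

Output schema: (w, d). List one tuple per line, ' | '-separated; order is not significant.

Per-node cardinality:
  R → 6
  π[w](R) → 6
  S → 6
  R → 6
  (S ⋈[c=b] R) → 5
  π[w]((S ⋈[c=b] R)) → 5
  (π[w](R) − π[w]((S ⋈[c=b] R))) → 2
  γ[w; COUNT(*)→g]((π[w](R) − π[w]((S ⋈[c=b] R)))) → 2
  ρ[d/g](γ[w; COUNT(*)→g]((π[w](R) − π[w]((S ⋈[c=b] R))))) → 2

== RESULT ==
w | d
s | 1
t | 1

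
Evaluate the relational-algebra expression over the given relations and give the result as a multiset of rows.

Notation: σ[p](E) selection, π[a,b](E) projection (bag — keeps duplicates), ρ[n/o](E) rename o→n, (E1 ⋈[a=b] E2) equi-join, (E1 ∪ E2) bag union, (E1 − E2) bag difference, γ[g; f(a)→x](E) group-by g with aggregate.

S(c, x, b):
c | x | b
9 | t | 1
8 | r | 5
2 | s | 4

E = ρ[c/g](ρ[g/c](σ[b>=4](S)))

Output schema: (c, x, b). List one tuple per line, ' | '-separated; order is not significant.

Subexpression sizes:
  S → 3
  σ[b>=4](S) → 2
  ρ[g/c](σ[b>=4](S)) → 2
  ρ[c/g](ρ[g/c](σ[b>=4](S))) → 2

== RESULT ==
c | x | b
2 | s | 4
8 | r | 5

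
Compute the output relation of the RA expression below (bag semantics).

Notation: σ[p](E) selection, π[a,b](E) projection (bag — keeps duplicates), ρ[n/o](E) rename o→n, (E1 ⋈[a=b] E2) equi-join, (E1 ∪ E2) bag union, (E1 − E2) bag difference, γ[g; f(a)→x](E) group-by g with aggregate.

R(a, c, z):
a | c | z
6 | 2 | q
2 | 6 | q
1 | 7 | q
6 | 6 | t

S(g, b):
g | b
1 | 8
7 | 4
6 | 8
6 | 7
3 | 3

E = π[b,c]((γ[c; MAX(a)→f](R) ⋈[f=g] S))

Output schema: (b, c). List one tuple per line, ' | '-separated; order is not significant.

Per-node cardinality:
  R → 4
  γ[c; MAX(a)→f](R) → 3
  S → 5
  (γ[c; MAX(a)→f](R) ⋈[f=g] S) → 5
  π[b,c]((γ[c; MAX(a)→f](R) ⋈[f=g] S)) → 5

== RESULT ==
b | c
7 | 2
7 | 6
8 | 2
8 | 6
8 | 7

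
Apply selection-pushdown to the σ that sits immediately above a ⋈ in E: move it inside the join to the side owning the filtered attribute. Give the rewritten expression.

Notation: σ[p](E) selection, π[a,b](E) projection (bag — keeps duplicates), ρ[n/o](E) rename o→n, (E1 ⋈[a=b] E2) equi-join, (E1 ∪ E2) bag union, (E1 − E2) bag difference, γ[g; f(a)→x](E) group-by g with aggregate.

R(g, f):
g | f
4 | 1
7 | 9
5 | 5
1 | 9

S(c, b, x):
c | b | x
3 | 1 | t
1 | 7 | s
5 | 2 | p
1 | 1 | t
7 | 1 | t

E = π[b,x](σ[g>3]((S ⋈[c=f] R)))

σ filters on g, owned by the right side.
E' = π[b,x]((S ⋈[c=f] σ[g>3](R)))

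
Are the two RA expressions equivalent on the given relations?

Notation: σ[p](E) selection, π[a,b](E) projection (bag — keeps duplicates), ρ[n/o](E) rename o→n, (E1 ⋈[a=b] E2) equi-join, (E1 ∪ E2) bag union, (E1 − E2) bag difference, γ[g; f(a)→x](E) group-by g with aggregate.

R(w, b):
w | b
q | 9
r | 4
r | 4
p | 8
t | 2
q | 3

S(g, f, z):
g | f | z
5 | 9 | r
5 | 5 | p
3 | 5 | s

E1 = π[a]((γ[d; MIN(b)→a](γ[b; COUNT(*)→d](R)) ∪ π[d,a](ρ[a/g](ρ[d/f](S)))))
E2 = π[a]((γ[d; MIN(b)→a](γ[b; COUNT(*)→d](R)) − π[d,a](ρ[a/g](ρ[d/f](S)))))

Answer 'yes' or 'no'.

E1 subexpression sizes:
  R → 6
  γ[b; COUNT(*)→d](R) → 5
  γ[d; MIN(b)→a](γ[b; COUNT(*)→d](R)) → 2
  S → 3
  ρ[d/f](S) → 3
  ρ[a/g](ρ[d/f](S)) → 3
  π[d,a](ρ[a/g](ρ[d/f](S))) → 3
  (γ[d; MIN(b)→a](γ[b; COUNT(*)→d](R)) ∪ π[d,a](ρ[a/g](ρ[d/f](S)))) → 5
  π[a]((γ[d; MIN(b)→a](γ[b; COUNT(*)→d](R)) ∪ π[d,a](ρ[a/g](ρ[d/f](S))))) → 5
E2 subexpression sizes:
  R → 6
  γ[b; COUNT(*)→d](R) → 5
  γ[d; MIN(b)→a](γ[b; COUNT(*)→d](R)) → 2
  S → 3
  ρ[d/f](S) → 3
  ρ[a/g](ρ[d/f](S)) → 3
  π[d,a](ρ[a/g](ρ[d/f](S))) → 3
  (γ[d; MIN(b)→a](γ[b; COUNT(*)→d](R)) − π[d,a](ρ[a/g](ρ[d/f](S)))) → 2
  π[a]((γ[d; MIN(b)→a](γ[b; COUNT(*)→d](R)) − π[d,a](ρ[a/g](ρ[d/f](S))))) → 2

E1 result:
a
2
3
4
5
5
E2 result:
a
2
4
Witness: (5,) appears 2× in E1 but 0× in E2.

no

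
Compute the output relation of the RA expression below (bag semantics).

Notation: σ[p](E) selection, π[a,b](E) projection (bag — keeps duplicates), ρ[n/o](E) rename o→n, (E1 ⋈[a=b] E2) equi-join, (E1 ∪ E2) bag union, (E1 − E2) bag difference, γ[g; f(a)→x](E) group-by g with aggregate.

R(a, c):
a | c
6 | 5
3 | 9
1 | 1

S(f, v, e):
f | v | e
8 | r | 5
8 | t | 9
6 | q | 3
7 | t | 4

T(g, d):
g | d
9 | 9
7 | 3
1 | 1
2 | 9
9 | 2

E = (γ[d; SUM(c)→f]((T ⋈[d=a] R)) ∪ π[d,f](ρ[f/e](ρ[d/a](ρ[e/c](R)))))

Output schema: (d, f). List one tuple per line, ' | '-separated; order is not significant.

Row counts bottom-up:
  T → 5
  R → 3
  (T ⋈[d=a] R) → 2
  γ[d; SUM(c)→f]((T ⋈[d=a] R)) → 2
  R → 3
  ρ[e/c](R) → 3
  ρ[d/a](ρ[e/c](R)) → 3
  ρ[f/e](ρ[d/a](ρ[e/c](R))) → 3
  π[d,f](ρ[f/e](ρ[d/a](ρ[e/c](R)))) → 3
  (γ[d; SUM(c)→f]((T ⋈[d=a] R)) ∪ π[d,f](ρ[f/e](ρ[d/a](ρ[e/c](R))))) → 5

== RESULT ==
d | f
1 | 1
1 | 1
3 | 9
3 | 9
6 | 5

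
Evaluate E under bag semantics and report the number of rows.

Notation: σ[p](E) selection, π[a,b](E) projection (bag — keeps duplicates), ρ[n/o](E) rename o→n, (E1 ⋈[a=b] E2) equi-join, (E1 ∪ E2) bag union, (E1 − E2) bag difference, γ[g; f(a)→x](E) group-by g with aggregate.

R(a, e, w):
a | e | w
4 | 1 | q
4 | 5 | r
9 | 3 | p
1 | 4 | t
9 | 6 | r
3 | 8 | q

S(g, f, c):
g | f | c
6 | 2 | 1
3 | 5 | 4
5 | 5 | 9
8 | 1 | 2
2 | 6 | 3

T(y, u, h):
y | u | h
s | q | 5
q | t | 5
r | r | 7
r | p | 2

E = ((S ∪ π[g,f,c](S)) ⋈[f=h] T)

Subexpression sizes:
  S → 5
  S → 5
  π[g,f,c](S) → 5
  (S ∪ π[g,f,c](S)) → 10
  T → 4
  ((S ∪ π[g,f,c](S)) ⋈[f=h] T) → 10

|E| = 10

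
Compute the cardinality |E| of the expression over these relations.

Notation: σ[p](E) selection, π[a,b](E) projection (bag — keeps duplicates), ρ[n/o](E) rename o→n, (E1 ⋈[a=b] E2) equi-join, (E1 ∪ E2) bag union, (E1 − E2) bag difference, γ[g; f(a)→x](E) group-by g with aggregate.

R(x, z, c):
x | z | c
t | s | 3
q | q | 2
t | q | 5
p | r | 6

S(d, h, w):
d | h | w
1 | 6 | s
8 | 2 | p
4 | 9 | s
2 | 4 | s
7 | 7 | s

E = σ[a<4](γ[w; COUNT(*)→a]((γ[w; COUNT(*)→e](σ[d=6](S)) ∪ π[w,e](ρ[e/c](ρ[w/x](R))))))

Per-node cardinality:
  S → 5
  σ[d=6](S) → 0
  γ[w; COUNT(*)→e](σ[d=6](S)) → 0
  R → 4
  ρ[w/x](R) → 4
  ρ[e/c](ρ[w/x](R)) → 4
  π[w,e](ρ[e/c](ρ[w/x](R))) → 4
  (γ[w; COUNT(*)→e](σ[d=6](S)) ∪ π[w,e](ρ[e/c](ρ[w/x](R)))) → 4
  γ[w; COUNT(*)→a]((γ[w; COUNT(*)→e](σ[d=6](S)) ∪ π[w,e](ρ[e/c](ρ[w/x](R))))) → 3
  σ[a<4](γ[w; COUNT(*)→a]((γ[w; COUNT(*)→e](σ[d=6](S)) ∪ π[w,e](ρ[e/c](ρ[w/x](R)))))) → 3

|E| = 3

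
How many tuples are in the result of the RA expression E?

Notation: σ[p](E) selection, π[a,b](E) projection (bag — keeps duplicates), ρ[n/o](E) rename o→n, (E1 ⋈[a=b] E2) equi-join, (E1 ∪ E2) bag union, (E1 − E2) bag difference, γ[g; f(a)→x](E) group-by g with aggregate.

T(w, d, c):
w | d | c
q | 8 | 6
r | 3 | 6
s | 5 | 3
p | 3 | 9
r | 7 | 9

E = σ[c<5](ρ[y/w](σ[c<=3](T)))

Stepwise |·|:
  T → 5
  σ[c<=3](T) → 1
  ρ[y/w](σ[c<=3](T)) → 1
  σ[c<5](ρ[y/w](σ[c<=3](T))) → 1

|E| = 1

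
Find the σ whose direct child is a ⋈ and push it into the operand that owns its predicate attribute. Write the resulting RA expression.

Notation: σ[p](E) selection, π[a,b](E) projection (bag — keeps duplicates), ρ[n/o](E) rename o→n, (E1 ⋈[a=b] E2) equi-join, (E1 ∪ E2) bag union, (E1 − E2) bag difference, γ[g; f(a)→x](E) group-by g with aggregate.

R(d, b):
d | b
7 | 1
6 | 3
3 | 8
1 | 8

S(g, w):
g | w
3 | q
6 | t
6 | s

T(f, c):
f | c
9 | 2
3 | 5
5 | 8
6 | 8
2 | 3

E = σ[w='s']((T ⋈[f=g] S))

σ filters on w, owned by the right side.
E' = (T ⋈[f=g] σ[w='s'](S))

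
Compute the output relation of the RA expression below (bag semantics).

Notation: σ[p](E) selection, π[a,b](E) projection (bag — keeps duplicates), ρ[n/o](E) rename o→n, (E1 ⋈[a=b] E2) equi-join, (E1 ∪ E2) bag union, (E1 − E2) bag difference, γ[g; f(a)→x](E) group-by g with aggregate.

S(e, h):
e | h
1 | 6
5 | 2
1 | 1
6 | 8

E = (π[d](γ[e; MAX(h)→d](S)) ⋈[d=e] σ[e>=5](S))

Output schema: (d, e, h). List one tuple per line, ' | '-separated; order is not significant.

Subexpression sizes:
  S → 4
  γ[e; MAX(h)→d](S) → 3
  π[d](γ[e; MAX(h)→d](S)) → 3
  S → 4
  σ[e>=5](S) → 2
  (π[d](γ[e; MAX(h)→d](S)) ⋈[d=e] σ[e>=5](S)) → 1

== RESULT ==
d | e | h
6 | 6 | 8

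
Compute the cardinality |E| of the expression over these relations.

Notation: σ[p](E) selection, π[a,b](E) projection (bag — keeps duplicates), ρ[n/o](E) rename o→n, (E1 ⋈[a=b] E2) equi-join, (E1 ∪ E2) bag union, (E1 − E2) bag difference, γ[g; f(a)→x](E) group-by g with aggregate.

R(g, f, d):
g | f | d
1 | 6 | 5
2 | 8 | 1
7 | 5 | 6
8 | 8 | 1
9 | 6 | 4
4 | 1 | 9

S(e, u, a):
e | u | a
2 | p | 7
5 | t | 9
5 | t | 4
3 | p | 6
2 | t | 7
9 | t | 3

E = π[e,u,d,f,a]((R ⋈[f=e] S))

Stepwise |·|:
  R → 6
  S → 6
  (R ⋈[f=e] S) → 2
  π[e,u,d,f,a]((R ⋈[f=e] S)) → 2

|E| = 2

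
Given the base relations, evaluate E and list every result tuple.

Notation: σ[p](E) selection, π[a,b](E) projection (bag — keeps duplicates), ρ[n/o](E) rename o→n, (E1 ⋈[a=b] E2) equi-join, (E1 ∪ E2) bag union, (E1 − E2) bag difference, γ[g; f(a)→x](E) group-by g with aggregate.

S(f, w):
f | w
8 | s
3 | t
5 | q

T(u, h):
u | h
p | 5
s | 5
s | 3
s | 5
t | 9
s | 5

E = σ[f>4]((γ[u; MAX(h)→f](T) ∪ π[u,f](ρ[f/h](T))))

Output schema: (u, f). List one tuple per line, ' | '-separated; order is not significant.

Stepwise |·|:
  T → 6
  γ[u; MAX(h)→f](T) → 3
  T → 6
  ρ[f/h](T) → 6
  π[u,f](ρ[f/h](T)) → 6
  (γ[u; MAX(h)→f](T) ∪ π[u,f](ρ[f/h](T))) → 9
  σ[f>4]((γ[u; MAX(h)→f](T) ∪ π[u,f](ρ[f/h](T)))) → 8

== RESULT ==
u | f
p | 5
p | 5
s | 5
s | 5
s | 5
s | 5
t | 9
t | 9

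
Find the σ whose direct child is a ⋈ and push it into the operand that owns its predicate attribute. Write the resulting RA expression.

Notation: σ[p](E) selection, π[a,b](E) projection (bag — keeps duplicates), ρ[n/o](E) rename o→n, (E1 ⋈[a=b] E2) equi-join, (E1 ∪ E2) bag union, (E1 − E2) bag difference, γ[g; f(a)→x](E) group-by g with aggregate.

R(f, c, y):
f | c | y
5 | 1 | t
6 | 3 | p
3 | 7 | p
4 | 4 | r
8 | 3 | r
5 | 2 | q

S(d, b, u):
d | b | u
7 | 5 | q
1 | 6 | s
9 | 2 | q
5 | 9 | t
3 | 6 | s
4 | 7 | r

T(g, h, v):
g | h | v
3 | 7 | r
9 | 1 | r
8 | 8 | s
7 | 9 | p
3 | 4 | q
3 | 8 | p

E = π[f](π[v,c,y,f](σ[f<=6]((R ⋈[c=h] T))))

σ filters on f, owned by the left side.
E' = π[f](π[v,c,y,f]((σ[f<=6](R) ⋈[c=h] T)))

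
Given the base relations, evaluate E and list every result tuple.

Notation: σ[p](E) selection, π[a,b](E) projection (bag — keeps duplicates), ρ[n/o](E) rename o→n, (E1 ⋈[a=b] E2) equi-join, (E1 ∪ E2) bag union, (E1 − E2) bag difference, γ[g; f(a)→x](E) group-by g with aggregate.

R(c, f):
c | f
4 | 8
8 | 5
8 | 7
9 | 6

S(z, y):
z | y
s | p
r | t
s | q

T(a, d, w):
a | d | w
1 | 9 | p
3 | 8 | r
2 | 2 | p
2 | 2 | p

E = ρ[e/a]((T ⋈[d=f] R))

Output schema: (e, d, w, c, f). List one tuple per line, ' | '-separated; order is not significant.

Subexpression sizes:
  T → 4
  R → 4
  (T ⋈[d=f] R) → 1
  ρ[e/a]((T ⋈[d=f] R)) → 1

== RESULT ==
e | d | w | c | f
3 | 8 | r | 4 | 8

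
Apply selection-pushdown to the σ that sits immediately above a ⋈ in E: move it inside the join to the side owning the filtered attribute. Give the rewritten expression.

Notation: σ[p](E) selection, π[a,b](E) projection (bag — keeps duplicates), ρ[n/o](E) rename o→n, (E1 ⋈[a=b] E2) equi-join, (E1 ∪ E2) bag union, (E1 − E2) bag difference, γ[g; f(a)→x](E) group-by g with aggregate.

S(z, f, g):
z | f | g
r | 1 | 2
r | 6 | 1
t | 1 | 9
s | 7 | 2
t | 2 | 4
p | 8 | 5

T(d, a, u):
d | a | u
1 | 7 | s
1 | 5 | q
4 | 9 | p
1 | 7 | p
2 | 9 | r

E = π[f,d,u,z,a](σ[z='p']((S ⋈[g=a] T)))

σ filters on z, owned by the left side.
E' = π[f,d,u,z,a]((σ[z='p'](S) ⋈[g=a] T))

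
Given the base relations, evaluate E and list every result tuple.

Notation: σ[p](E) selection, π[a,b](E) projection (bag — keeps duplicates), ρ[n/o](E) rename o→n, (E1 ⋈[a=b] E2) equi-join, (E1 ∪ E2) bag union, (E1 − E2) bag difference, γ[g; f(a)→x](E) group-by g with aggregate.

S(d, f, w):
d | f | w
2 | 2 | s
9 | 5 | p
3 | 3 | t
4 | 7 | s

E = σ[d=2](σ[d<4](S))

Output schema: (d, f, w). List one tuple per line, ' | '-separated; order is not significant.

Row counts bottom-up:
  S → 4
  σ[d<4](S) → 2
  σ[d=2](σ[d<4](S)) → 1

== RESULT ==
d | f | w
2 | 2 | s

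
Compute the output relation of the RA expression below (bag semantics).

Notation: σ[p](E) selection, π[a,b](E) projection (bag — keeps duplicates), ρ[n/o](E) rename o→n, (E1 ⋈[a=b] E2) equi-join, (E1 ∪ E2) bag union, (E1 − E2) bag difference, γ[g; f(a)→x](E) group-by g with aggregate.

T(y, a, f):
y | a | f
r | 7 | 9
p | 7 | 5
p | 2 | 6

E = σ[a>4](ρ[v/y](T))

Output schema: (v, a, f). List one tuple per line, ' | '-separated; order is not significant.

Row counts bottom-up:
  T → 3
  ρ[v/y](T) → 3
  σ[a>4](ρ[v/y](T)) → 2

== RESULT ==
v | a | f
p | 7 | 5
r | 7 | 9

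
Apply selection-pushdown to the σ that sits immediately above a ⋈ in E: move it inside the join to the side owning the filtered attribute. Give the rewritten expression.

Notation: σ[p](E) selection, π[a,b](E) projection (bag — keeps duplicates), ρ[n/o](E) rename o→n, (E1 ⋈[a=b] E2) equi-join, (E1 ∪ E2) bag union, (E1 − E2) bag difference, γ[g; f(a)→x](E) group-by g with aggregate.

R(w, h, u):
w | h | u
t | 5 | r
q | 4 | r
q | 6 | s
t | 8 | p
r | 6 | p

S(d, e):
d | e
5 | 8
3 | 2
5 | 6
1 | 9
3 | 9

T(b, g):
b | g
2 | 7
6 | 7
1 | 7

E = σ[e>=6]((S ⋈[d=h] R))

σ filters on e, owned by the left side.
E' = (σ[e>=6](S) ⋈[d=h] R)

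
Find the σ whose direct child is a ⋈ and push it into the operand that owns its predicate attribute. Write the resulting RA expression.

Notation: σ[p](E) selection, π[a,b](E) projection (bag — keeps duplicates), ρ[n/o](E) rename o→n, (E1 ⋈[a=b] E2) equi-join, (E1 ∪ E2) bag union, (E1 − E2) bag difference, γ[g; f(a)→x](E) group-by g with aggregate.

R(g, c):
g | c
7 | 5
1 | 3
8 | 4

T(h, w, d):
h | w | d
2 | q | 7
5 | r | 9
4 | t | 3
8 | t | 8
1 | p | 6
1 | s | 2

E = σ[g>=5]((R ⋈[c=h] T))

σ filters on g, owned by the left side.
E' = (σ[g>=5](R) ⋈[c=h] T)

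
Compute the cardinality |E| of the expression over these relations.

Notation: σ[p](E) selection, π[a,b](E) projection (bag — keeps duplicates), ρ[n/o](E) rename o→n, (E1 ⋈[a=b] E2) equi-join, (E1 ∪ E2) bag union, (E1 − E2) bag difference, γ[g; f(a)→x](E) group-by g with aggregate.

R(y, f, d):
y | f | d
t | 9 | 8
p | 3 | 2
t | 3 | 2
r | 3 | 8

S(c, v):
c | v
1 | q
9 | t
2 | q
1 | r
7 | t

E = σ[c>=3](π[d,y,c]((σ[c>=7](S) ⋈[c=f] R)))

Per-node cardinality:
  S → 5
  σ[c>=7](S) → 2
  R → 4
  (σ[c>=7](S) ⋈[c=f] R) → 1
  π[d,y,c]((σ[c>=7](S) ⋈[c=f] R)) → 1
  σ[c>=3](π[d,y,c]((σ[c>=7](S) ⋈[c=f] R))) → 1

|E| = 1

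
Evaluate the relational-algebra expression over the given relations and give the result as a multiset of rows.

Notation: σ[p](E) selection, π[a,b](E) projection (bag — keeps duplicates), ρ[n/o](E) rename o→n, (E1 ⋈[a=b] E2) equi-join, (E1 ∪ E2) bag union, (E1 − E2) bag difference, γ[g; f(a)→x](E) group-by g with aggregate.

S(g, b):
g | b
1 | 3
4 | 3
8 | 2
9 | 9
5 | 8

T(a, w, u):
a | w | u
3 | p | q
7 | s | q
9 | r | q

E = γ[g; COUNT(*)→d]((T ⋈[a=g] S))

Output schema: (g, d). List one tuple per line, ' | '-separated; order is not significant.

Stepwise |·|:
  T → 3
  S → 5
  (T ⋈[a=g] S) → 1
  γ[g; COUNT(*)→d]((T ⋈[a=g] S)) → 1

== RESULT ==
g | d
9 | 1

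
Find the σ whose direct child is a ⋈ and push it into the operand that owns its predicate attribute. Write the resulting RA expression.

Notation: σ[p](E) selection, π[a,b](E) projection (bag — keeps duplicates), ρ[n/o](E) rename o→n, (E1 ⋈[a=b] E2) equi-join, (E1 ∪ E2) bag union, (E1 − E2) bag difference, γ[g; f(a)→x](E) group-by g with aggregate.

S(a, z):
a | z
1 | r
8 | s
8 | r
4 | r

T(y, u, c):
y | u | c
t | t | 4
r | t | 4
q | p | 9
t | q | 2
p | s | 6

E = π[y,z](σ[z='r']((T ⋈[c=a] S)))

σ filters on z, owned by the right side.
E' = π[y,z]((T ⋈[c=a] σ[z='r'](S)))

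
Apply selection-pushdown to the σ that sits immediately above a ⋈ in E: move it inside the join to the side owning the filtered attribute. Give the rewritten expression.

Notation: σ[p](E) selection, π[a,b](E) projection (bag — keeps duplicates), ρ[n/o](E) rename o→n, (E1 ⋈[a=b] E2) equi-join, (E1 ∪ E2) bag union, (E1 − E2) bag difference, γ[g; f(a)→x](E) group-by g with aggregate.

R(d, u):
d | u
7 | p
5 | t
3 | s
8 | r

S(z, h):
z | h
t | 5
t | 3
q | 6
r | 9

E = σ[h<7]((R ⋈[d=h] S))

σ filters on h, owned by the right side.
E' = (R ⋈[d=h] σ[h<7](S))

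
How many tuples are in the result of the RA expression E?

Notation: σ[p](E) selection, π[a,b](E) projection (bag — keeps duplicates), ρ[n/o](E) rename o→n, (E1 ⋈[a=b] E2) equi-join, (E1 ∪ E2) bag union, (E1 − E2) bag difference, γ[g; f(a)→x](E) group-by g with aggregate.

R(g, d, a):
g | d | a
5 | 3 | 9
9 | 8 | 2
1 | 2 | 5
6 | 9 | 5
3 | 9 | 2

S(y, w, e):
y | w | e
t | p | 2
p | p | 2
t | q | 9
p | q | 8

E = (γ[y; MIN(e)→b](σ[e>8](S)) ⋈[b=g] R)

Row counts bottom-up:
  S → 4
  σ[e>8](S) → 1
  γ[y; MIN(e)→b](σ[e>8](S)) → 1
  R → 5
  (γ[y; MIN(e)→b](σ[e>8](S)) ⋈[b=g] R) → 1

|E| = 1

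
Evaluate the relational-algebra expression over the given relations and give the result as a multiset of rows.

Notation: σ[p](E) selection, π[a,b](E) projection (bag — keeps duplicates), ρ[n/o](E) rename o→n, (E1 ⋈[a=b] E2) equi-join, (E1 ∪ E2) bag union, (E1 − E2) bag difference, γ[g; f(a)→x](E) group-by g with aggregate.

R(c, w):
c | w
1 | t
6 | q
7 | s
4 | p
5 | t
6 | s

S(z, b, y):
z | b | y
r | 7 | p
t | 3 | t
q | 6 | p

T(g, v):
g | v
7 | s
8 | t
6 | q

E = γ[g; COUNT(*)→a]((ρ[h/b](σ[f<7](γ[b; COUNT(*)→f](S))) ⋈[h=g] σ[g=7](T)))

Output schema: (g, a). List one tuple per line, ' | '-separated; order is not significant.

Subexpression sizes:
  S → 3
  γ[b; COUNT(*)→f](S) → 3
  σ[f<7](γ[b; COUNT(*)→f](S)) → 3
  ρ[h/b](σ[f<7](γ[b; COUNT(*)→f](S))) → 3
  T → 3
  σ[g=7](T) → 1
  (ρ[h/b](σ[f<7](γ[b; COUNT(*)→f](S))) ⋈[h=g] σ[g=7](T)) → 1
  γ[g; COUNT(*)→a]((ρ[h/b](σ[f<7](γ[b; COUNT(*)→f](S))) ⋈[h=g] σ[g=7](T))) → 1

== RESULT ==
g | a
7 | 1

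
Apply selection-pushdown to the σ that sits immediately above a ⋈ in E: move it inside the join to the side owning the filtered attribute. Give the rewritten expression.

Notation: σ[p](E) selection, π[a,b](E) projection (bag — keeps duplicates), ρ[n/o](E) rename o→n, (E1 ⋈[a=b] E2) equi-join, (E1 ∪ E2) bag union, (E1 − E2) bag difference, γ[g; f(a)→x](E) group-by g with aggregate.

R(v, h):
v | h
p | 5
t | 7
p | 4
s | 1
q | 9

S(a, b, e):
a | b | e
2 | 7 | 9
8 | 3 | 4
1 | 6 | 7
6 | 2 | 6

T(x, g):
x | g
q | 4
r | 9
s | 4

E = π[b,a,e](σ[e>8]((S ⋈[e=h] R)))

σ filters on e, owned by the left side.
E' = π[b,a,e]((σ[e>8](S) ⋈[e=h] R))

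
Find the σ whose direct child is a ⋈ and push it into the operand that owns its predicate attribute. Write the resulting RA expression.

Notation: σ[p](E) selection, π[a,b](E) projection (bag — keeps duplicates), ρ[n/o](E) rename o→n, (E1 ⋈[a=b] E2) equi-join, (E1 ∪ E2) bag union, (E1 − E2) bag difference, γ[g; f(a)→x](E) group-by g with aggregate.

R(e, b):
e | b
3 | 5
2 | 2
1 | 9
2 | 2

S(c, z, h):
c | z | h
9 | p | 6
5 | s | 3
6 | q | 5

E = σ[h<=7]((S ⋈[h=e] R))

σ filters on h, owned by the left side.
E' = (σ[h<=7](S) ⋈[h=e] R)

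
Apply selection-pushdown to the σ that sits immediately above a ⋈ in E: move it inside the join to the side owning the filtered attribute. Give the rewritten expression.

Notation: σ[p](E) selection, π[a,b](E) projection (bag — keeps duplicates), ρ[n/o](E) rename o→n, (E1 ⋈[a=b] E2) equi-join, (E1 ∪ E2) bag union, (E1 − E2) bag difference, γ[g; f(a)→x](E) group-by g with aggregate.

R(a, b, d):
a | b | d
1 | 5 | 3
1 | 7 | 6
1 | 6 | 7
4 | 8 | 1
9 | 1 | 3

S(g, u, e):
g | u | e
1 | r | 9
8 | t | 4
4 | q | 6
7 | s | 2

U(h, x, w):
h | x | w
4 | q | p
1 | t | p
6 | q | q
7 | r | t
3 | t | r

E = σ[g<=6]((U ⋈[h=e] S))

σ filters on g, owned by the right side.
E' = (U ⋈[h=e] σ[g<=6](S))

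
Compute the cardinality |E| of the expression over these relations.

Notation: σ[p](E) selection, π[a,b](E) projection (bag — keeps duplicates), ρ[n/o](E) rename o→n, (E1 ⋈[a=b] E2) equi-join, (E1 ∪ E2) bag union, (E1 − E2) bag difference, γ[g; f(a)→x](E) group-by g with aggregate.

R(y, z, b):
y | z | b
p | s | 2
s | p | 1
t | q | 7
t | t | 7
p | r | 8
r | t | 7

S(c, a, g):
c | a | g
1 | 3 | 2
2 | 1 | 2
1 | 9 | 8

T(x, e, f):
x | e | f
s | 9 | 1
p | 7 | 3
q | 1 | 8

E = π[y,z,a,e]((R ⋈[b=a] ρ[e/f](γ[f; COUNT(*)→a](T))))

Per-node cardinality:
  R → 6
  T → 3
  γ[f; COUNT(*)→a](T) → 3
  ρ[e/f](γ[f; COUNT(*)→a](T)) → 3
  (R ⋈[b=a] ρ[e/f](γ[f; COUNT(*)→a](T))) → 3
  π[y,z,a,e]((R ⋈[b=a] ρ[e/f](γ[f; COUNT(*)→a](T)))) → 3

|E| = 3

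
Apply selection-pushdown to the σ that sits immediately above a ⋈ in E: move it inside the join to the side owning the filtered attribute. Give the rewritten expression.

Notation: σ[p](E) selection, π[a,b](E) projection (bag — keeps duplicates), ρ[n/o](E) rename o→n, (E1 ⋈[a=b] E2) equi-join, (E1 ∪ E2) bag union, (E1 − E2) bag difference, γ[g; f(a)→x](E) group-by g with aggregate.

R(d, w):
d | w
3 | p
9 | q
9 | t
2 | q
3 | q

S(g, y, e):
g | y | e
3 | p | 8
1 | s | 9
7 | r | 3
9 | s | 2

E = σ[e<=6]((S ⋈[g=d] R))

σ filters on e, owned by the left side.
E' = (σ[e<=6](S) ⋈[g=d] R)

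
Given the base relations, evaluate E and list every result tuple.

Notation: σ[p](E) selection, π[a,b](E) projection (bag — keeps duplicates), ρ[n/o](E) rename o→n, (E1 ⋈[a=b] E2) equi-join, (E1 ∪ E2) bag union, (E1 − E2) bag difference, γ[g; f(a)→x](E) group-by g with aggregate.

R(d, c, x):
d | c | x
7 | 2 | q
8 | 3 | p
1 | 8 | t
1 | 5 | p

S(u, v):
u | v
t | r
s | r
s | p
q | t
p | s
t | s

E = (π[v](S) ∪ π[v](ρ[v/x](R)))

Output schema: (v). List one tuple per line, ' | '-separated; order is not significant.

Row counts bottom-up:
  S → 6
  π[v](S) → 6
  R → 4
  ρ[v/x](R) → 4
  π[v](ρ[v/x](R)) → 4
  (π[v](S) ∪ π[v](ρ[v/x](R))) → 10

== RESULT ==
v
p
p
p
q
r
r
s
s
t
t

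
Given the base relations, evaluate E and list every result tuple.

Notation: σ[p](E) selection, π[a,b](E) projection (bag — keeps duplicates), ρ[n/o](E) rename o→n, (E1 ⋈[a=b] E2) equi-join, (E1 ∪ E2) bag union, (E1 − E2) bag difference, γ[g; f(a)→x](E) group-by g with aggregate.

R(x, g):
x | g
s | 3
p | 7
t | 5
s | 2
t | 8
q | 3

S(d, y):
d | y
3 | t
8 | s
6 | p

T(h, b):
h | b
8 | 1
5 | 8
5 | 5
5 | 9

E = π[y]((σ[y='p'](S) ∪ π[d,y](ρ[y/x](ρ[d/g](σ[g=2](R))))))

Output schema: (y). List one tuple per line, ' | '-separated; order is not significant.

Subexpression sizes:
  S → 3
  σ[y='p'](S) → 1
  R → 6
  σ[g=2](R) → 1
  ρ[d/g](σ[g=2](R)) → 1
  ρ[y/x](ρ[d/g](σ[g=2](R))) → 1
  π[d,y](ρ[y/x](ρ[d/g](σ[g=2](R)))) → 1
  (σ[y='p'](S) ∪ π[d,y](ρ[y/x](ρ[d/g](σ[g=2](R))))) → 2
  π[y]((σ[y='p'](S) ∪ π[d,y](ρ[y/x](ρ[d/g](σ[g=2](R)))))) → 2

== RESULT ==
y
p
s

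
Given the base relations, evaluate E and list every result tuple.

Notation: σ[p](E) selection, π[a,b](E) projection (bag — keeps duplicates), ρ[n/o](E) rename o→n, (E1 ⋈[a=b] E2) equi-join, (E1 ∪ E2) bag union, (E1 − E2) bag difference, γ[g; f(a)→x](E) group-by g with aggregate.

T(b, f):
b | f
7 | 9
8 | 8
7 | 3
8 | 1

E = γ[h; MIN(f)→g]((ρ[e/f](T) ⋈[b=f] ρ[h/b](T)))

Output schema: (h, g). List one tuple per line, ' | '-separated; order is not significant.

Stepwise |·|:
  T → 4
  ρ[e/f](T) → 4
  T → 4
  ρ[h/b](T) → 4
  (ρ[e/f](T) ⋈[b=f] ρ[h/b](T)) → 2
  γ[h; MIN(f)→g]((ρ[e/f](T) ⋈[b=f] ρ[h/b](T))) → 1

== RESULT ==
h | g
8 | 8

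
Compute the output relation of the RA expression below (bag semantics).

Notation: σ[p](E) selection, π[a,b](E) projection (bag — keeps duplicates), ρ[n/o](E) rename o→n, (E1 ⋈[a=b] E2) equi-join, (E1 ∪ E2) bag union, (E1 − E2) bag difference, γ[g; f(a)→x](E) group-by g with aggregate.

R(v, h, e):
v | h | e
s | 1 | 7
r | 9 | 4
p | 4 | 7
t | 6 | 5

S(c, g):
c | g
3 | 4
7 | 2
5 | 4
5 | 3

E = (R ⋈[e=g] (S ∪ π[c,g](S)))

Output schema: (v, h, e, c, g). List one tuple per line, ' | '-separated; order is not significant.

Per-node cardinality:
  R → 4
  S → 4
  S → 4
  π[c,g](S) → 4
  (S ∪ π[c,g](S)) → 8
  (R ⋈[e=g] (S ∪ π[c,g](S))) → 4

== RESULT ==
v | h | e | c | g
r | 9 | 4 | 3 | 4
r | 9 | 4 | 3 | 4
r | 9 | 4 | 5 | 4
r | 9 | 4 | 5 | 4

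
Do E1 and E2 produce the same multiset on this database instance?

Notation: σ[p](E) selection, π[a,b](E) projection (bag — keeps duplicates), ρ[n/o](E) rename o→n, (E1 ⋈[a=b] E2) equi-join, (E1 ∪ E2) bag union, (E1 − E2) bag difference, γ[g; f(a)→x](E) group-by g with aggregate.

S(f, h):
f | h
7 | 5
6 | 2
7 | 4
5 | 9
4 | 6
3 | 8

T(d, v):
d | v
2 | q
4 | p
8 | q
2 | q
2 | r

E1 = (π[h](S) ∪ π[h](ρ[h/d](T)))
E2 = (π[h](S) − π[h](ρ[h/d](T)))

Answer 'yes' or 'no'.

E1 row counts bottom-up:
  S → 6
  π[h](S) → 6
  T → 5
  ρ[h/d](T) → 5
  π[h](ρ[h/d](T)) → 5
  (π[h](S) ∪ π[h](ρ[h/d](T))) → 11
E2 row counts bottom-up:
  S → 6
  π[h](S) → 6
  T → 5
  ρ[h/d](T) → 5
  π[h](ρ[h/d](T)) → 5
  (π[h](S) − π[h](ρ[h/d](T))) → 3

E1 result:
h
2
2
2
2
4
4
5
6
8
8
9
E2 result:
h
5
6
9
Witness: (2,) appears 4× in E1 but 0× in E2.

no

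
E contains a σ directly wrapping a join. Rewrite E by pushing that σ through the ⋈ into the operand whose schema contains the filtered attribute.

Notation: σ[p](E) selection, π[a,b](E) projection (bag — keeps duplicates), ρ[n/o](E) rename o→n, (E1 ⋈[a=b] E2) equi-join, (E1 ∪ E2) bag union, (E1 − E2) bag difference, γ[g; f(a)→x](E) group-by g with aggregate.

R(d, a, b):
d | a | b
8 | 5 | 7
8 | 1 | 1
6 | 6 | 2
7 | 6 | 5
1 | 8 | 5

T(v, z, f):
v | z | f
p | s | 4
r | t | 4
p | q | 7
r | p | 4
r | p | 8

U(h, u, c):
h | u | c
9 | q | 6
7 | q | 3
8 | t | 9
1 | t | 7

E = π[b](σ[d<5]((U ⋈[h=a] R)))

σ filters on d, owned by the right side.
E' = π[b]((U ⋈[h=a] σ[d<5](R)))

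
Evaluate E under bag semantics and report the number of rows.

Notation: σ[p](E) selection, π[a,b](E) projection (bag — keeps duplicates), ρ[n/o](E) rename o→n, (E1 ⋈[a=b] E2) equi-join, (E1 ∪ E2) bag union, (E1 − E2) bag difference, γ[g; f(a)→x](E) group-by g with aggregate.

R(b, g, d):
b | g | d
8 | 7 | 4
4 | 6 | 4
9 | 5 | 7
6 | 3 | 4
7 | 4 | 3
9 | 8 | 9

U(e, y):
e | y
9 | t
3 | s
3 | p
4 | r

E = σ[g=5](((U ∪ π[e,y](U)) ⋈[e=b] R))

Row counts bottom-up:
  U → 4
  U → 4
  π[e,y](U) → 4
  (U ∪ π[e,y](U)) → 8
  R → 6
  ((U ∪ π[e,y](U)) ⋈[e=b] R) → 6
  σ[g=5](((U ∪ π[e,y](U)) ⋈[e=b] R)) → 2

|E| = 2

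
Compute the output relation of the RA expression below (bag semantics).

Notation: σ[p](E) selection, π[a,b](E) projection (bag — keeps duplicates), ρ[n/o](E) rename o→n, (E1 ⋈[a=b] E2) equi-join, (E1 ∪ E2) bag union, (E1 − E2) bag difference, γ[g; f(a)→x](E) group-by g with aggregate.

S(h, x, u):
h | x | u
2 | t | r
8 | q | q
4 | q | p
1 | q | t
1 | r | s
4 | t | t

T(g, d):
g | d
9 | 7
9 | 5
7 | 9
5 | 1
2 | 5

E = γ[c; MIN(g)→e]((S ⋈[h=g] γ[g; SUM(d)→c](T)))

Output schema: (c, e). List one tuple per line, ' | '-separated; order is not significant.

Row counts bottom-up:
  S → 6
  T → 5
  γ[g; SUM(d)→c](T) → 4
  (S ⋈[h=g] γ[g; SUM(d)→c](T)) → 1
  γ[c; MIN(g)→e]((S ⋈[h=g] γ[g; SUM(d)→c](T))) → 1

== RESULT ==
c | e
5 | 2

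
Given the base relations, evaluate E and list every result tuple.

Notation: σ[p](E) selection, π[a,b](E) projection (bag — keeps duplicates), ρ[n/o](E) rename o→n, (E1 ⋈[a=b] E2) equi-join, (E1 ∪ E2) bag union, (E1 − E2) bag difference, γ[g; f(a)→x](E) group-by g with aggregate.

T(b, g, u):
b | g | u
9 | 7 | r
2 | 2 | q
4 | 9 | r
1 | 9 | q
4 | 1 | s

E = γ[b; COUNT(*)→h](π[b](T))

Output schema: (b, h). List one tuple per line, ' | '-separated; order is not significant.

Stepwise |·|:
  T → 5
  π[b](T) → 5
  γ[b; COUNT(*)→h](π[b](T)) → 4

== RESULT ==
b | h
1 | 1
2 | 1
4 | 2
9 | 1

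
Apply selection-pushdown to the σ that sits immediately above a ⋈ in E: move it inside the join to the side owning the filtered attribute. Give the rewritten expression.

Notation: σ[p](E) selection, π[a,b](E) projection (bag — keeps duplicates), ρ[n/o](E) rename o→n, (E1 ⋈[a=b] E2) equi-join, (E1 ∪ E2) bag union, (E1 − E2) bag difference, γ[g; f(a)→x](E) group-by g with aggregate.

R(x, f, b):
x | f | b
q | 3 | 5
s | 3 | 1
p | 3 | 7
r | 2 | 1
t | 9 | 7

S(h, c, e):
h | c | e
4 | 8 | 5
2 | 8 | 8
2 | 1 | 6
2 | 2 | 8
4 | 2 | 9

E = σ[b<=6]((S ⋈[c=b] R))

σ filters on b, owned by the right side.
E' = (S ⋈[c=b] σ[b<=6](R))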